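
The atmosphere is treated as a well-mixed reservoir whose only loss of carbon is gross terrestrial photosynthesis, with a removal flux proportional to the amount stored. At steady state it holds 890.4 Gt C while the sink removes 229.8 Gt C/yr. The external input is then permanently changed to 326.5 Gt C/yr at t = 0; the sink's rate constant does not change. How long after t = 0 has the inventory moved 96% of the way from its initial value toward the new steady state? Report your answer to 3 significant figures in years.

τ = M₀/F₀ = 890.4/229.8 = 3.875 yr.
The remaining gap fraction is e^(−t/τ); 96% covered ⇒ e^(−t/τ) = 0.0400.
t = −τ ln(0.0400) = 3.875 × 3.219 = 12.47 yr.

12.5 yr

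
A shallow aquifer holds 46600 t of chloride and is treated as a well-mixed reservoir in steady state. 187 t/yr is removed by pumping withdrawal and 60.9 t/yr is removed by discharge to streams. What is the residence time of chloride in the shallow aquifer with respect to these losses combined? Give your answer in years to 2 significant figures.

Total removal = 187.0 + 60.90 = 247.90 t/yr.
τ = M / ΣF_out = 46600 / 247.90 = 188.0 yr.

190 yr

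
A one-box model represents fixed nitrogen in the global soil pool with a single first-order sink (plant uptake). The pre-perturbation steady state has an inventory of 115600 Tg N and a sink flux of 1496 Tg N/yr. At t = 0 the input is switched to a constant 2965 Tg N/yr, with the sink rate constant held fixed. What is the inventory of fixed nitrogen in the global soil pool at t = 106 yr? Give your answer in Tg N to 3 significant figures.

Residence time τ = M₀/F₀ = 77.27 yr. The eventual steady state is M_∞ = M₀·(F₁/F₀) = 115600 × 2965/1496 = 229110 Tg N.
The anomaly ΔM(t) = M(t) − M_∞ decays as ΔM₀·e^(−t/τ) with ΔM₀ = 115600 − 229110 = −113500 Tg N.
At t = 106 yr, e^(−t/τ) = e^(−1.372) = 0.2537, so ΔM = −28790 Tg N and M = 229110 − 28790 = 200320 Tg N.

200000 Tg N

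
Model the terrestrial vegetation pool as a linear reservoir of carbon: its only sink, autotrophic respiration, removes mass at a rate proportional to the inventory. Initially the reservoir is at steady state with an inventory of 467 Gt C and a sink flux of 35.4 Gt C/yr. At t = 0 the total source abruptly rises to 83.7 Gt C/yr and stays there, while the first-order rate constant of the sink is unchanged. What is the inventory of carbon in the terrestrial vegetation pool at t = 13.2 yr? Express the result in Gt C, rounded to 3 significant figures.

870 Gt C

τ = M₀/F₀ = 467/35.4 = 13.19 yr; rate constant k = 1/τ.
New steady state M_∞ = F₁/k = F₁·τ = 83.7 × 13.19 = 1104.2 Gt C.
M(t) = M_∞ + (M₀ − M_∞)·e^(−t/τ); t/τ = 13.2/13.19 = 1.001, so e^(−t/τ) = 0.3677.
M(t) = 1104.2 − 637.2 × 0.3677 = 869.91 Gt C.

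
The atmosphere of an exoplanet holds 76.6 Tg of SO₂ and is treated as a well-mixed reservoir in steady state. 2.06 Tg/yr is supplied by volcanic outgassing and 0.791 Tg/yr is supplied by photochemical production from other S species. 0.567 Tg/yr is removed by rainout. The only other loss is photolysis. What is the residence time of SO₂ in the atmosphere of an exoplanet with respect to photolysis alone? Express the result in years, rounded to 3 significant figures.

33.5 yr

At steady state ΣF_in = ΣF_out.
ΣF_in = 2.06 + 0.791 = 2.8510 Tg/yr.
Photolysis flux = ΣF_in − (0.567) = 2.8510 − 0.5670 = 2.284 Tg/yr.
τ = M / F = 76.6 / 2.284 = 33.54 yr.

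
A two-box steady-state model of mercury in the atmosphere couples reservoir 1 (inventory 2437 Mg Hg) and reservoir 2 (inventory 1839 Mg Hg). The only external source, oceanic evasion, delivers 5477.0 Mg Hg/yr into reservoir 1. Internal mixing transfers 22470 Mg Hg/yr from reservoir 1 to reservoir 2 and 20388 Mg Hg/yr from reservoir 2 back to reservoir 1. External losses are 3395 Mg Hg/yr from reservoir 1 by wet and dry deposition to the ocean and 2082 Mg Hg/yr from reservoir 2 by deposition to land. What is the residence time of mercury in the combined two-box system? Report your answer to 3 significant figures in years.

For the system as a whole, the A↔B exchange is internal and contributes nothing to the throughput; only the external sinks remove mass.
M_total = 2437 + 1839 = 4276.0 Mg Hg.
ΣF_external_out = 3395 + 2082 = 5477.0 Mg Hg/yr.
τ = M_total / ΣF_ext = 4276.0 / 5477.0 = 0.7807 yr.

0.781 yr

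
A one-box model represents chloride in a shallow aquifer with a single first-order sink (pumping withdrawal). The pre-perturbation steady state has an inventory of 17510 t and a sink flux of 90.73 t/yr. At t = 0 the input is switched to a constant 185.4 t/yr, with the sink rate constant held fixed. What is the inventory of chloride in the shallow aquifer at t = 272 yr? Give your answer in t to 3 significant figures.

31300 t

τ = M₀/F₀ = 17510/90.73 = 193.0 yr; rate constant k = 1/τ.
New steady state M_∞ = F₁/k = F₁·τ = 185.4 × 193.0 = 35780 t.
M(t) = M_∞ + (M₀ − M_∞)·e^(−t/τ); t/τ = 272/193.0 = 1.409, so e^(−t/τ) = 0.2443.
M(t) = 35780 − 18270 × 0.2443 = 31317 t.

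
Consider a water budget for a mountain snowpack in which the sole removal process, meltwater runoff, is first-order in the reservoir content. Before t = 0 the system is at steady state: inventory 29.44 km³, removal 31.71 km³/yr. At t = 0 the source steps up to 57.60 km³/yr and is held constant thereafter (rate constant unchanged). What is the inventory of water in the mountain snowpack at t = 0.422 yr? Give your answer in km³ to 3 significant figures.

The sink rate constant is k = F₀/M₀ = 31.71/29.44 = 1.077 yr⁻¹.
Solving dM/dt = F₁ − kM with M(0) = M₀ gives M(t) = F₁/k + (M₀ − F₁/k)·e^(−kt).
F₁/k = 57.60/1.077 = 53.477 km³; kt = 1.077 × 0.422 = 0.4545, e^(−kt) = 0.6347.
M(0.422) = 53.477 + (29.44 − 53.477) × 0.6347 = 53.477 − 15.26 = 38.220 km³.

38.2 km³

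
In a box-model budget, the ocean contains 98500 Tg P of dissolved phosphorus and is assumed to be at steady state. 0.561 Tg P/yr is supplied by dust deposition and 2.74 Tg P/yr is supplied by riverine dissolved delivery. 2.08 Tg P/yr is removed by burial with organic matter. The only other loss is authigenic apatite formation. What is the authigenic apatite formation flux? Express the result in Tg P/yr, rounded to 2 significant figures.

1.2 Tg P/yr

At steady state ΣF_in = ΣF_out.
ΣF_in = 0.561 + 2.74 = 3.3010 Tg P/yr.
Authigenic apatite formation flux = ΣF_in − (2.08) = 3.3010 − 2.080 = 1.221 Tg P/yr.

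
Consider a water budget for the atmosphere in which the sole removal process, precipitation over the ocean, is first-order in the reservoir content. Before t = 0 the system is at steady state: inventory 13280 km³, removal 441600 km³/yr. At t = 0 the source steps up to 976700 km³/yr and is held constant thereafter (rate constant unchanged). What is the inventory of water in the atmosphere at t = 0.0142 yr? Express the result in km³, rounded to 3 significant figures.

19300 km³

The sink rate constant is k = F₀/M₀ = 441600/13280 = 33.25 yr⁻¹.
Solving dM/dt = F₁ − kM with M(0) = M₀ gives M(t) = F₁/k + (M₀ − F₁/k)·e^(−kt).
F₁/k = 976700/33.25 = 29372 km³; kt = 33.25 × 0.0142 = 0.4722, e^(−kt) = 0.6236.
M(0.0142) = 29372 + (13280 − 29372) × 0.6236 = 29372 − 10040 = 19336 km³.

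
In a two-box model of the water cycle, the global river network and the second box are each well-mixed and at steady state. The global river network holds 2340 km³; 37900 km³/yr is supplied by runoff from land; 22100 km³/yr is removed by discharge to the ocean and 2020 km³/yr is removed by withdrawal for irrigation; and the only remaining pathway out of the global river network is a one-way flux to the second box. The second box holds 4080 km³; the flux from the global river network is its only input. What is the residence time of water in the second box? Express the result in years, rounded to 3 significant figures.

Balance the global river network: ΣF_in = 37900 km³/yr.
Flux to the second box = ΣF_in − (22100 + 2020) = 13780 km³/yr.
At steady state the output of the second box equals its input, 13780 km³/yr.
τ = M / F = 4080 / 13780 = 0.2961 yr.

0.296 yr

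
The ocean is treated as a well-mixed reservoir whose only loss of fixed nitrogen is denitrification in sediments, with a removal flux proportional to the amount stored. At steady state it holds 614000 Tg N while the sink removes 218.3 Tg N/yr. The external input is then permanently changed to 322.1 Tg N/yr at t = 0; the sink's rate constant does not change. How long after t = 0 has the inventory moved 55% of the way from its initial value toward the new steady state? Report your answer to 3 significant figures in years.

τ = M₀/F₀ = 614000/218.3 = 2813 yr.
The remaining gap fraction is e^(−t/τ); 55% covered ⇒ e^(−t/τ) = 0.450.
t = −τ ln(0.450) = 2813 × 0.7985 = 2246 yr.

2250 yr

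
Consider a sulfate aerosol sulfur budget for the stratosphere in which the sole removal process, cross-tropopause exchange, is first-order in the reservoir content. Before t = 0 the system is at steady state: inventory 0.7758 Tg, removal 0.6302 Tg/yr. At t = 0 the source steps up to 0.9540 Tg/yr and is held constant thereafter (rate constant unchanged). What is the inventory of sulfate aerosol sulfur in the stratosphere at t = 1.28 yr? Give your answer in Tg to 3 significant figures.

Residence time τ = M₀/F₀ = 1.231 yr. The eventual steady state is M_∞ = M₀·(F₁/F₀) = 0.7758 × 0.9540/0.6302 = 1.1744 Tg.
The anomaly ΔM(t) = M(t) − M_∞ decays as ΔM₀·e^(−t/τ) with ΔM₀ = 0.7758 − 1.1744 = −0.3986 Tg.
At t = 1.28 yr, e^(−t/τ) = e^(−1.040) = 0.3535, so ΔM = −0.1409 Tg and M = 1.1744 − 0.1409 = 1.0335 Tg.

1.03 Tg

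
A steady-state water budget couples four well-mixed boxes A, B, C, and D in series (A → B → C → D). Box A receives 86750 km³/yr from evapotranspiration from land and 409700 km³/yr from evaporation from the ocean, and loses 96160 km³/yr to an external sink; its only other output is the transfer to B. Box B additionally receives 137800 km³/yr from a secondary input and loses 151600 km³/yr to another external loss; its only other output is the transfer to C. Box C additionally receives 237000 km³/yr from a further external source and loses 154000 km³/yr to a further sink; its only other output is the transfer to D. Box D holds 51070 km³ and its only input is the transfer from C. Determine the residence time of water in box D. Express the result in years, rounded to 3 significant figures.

0.109 yr

Box A: F(A→B) = (86750 + 409700) − 96160 = 400290 km³/yr.
Box B: F(B→C) = (400290 + 137800) − 151600 = 386490 km³/yr.
Box C: F(C→D) = (386490 + 237000) − 154000 = 469490 km³/yr.
Box D throughput = its input = 469490 km³/yr; τ = 51070 / 469490 = 0.1088 yr.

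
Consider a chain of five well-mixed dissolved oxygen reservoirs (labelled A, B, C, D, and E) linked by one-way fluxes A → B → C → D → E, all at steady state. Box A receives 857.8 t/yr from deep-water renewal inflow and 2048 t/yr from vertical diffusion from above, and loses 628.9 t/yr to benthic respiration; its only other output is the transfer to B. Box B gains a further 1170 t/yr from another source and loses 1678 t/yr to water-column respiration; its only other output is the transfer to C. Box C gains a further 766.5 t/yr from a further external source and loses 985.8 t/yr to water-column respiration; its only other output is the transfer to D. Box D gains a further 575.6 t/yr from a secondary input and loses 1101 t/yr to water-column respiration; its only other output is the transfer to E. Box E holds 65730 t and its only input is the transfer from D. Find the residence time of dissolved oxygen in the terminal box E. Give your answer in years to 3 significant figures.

Box A: F(A→B) = (857.8 + 2048) − 628.9 = 2276.9 t/yr.
Box B: F(B→C) = (2276.9 + 1170) − 1678 = 1768.9 t/yr.
Box C: F(C→D) = (1768.9 + 766.5) − 985.8 = 1549.6 t/yr.
Box D: F(D→E) = (1549.6 + 575.6) − 1101 = 1024.2 t/yr.
Box E throughput = its input = 1024.2 t/yr; τ = 65730 / 1024.2 = 64.18 yr.

64.2 yr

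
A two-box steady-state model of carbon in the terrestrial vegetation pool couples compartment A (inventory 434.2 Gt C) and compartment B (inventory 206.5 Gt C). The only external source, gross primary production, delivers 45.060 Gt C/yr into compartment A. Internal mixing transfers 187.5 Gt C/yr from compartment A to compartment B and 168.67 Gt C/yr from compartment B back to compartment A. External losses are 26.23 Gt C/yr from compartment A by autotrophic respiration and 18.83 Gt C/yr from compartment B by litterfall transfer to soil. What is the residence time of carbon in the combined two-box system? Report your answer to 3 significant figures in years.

14.2 yr

For the system as a whole, the A↔B exchange is internal and contributes nothing to the throughput; only the external sinks remove mass.
M_total = 434.2 + 206.5 = 640.70 Gt C.
ΣF_external_out = 26.23 + 18.83 = 45.060 Gt C/yr.
τ = M_total / ΣF_ext = 640.70 / 45.060 = 14.22 yr.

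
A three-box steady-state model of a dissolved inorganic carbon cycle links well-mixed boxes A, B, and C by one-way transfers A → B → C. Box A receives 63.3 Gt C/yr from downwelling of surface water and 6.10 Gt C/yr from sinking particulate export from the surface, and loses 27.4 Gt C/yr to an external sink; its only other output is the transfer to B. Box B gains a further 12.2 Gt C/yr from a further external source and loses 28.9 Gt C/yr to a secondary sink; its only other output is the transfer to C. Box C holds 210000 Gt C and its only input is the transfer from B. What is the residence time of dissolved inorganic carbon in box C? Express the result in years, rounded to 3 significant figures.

8300 yr

Box A: F(A→B) = (63.3 + 6.10) − 27.4 = 42.000 Gt C/yr.
Box B: F(B→C) = (42.000 + 12.2) − 28.9 = 25.300 Gt C/yr.
Box C throughput = its input = 25.300 Gt C/yr; τ = 210000 / 25.300 = 8300 yr.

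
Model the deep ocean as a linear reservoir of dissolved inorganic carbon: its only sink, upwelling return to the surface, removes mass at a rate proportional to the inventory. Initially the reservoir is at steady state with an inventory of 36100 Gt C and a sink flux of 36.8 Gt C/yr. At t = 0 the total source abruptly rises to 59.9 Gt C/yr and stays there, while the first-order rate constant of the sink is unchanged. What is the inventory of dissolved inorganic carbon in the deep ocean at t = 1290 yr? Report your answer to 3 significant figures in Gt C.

52700 Gt C

The sink rate constant is k = F₀/M₀ = 36.8/36100 = 0.001019 yr⁻¹.
Solving dM/dt = F₁ − kM with M(0) = M₀ gives M(t) = F₁/k + (M₀ − F₁/k)·e^(−kt).
F₁/k = 59.9/0.001019 = 58761 Gt C; kt = 0.001019 × 1290 = 1.315, e^(−kt) = 0.2685.
M(1290) = 58761 + (36100 − 58761) × 0.2685 = 58761 − 6084 = 52677 Gt C.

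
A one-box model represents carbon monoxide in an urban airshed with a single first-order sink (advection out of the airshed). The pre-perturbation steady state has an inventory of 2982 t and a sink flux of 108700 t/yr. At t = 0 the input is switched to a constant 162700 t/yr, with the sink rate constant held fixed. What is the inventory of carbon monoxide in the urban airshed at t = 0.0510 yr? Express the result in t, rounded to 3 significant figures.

Residence time τ = M₀/F₀ = 0.02743 yr. The eventual steady state is M_∞ = M₀·(F₁/F₀) = 2982 × 162700/108700 = 4463.4 t.
The anomaly ΔM(t) = M(t) − M_∞ decays as ΔM₀·e^(−t/τ) with ΔM₀ = 2982 − 4463.4 = −1481 t.
At t = 0.0510 yr, e^(−t/τ) = e^(−1.859) = 0.1558, so ΔM = −230.8 t and M = 4463.4 − 230.8 = 4232.6 t.

4230 t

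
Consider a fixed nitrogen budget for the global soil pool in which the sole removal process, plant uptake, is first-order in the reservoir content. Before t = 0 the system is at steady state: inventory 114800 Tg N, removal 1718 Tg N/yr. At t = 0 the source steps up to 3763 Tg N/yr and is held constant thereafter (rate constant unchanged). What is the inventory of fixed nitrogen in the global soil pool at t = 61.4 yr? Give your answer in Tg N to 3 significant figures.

197000 Tg N

Residence time τ = M₀/F₀ = 66.82 yr. The eventual steady state is M_∞ = M₀·(F₁/F₀) = 114800 × 3763/1718 = 251450 Tg N.
The anomaly ΔM(t) = M(t) − M_∞ decays as ΔM₀·e^(−t/τ) with ΔM₀ = 114800 − 251450 = −136700 Tg N.
At t = 61.4 yr, e^(−t/τ) = e^(−0.9189) = 0.3990, so ΔM = −54520 Tg N and M = 251450 − 54520 = 196930 Tg N.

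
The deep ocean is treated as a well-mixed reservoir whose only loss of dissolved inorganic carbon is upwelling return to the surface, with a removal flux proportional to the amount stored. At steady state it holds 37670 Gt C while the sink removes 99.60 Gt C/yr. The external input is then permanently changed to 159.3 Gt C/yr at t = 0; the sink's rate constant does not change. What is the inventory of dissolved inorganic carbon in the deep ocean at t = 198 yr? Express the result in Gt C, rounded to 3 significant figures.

Residence time τ = M₀/F₀ = 378.2 yr. The eventual steady state is M_∞ = M₀·(F₁/F₀) = 37670 × 159.3/99.60 = 60249 Gt C.
The anomaly ΔM(t) = M(t) − M_∞ decays as ΔM₀·e^(−t/τ) with ΔM₀ = 37670 − 60249 = −22580 Gt C.
At t = 198 yr, e^(−t/τ) = e^(−0.5235) = 0.5924, so ΔM = −13380 Gt C and M = 60249 − 13380 = 46873 Gt C.

46900 Gt C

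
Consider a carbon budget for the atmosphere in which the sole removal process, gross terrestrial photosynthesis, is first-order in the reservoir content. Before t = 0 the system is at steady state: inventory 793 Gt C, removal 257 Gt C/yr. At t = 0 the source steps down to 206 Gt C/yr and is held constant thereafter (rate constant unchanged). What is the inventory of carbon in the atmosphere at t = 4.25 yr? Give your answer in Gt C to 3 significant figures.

675 Gt C

τ = M₀/F₀ = 793/257 = 3.086 yr; rate constant k = 1/τ.
New steady state M_∞ = F₁/k = F₁·τ = 206 × 3.086 = 635.63 Gt C.
M(t) = M_∞ + (M₀ − M_∞)·e^(−t/τ); t/τ = 4.25/3.086 = 1.377, so e^(−t/τ) = 0.2522.
M(t) = 635.63 + 157.4 × 0.2522 = 675.33 Gt C.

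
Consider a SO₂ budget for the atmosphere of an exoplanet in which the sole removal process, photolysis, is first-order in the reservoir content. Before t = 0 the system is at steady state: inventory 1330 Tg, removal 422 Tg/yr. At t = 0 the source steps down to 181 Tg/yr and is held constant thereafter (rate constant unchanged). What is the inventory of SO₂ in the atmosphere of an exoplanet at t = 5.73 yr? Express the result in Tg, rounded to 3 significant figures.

The sink rate constant is k = F₀/M₀ = 422/1330 = 0.3173 yr⁻¹.
Solving dM/dt = F₁ − kM with M(0) = M₀ gives M(t) = F₁/k + (M₀ − F₁/k)·e^(−kt).
F₁/k = 181/0.3173 = 570.45 Tg; kt = 0.3173 × 5.73 = 1.818, e^(−kt) = 0.1623.
M(5.73) = 570.45 + (1330 − 570.45) × 0.1623 = 570.45 + 123.3 = 693.75 Tg.

694 Tg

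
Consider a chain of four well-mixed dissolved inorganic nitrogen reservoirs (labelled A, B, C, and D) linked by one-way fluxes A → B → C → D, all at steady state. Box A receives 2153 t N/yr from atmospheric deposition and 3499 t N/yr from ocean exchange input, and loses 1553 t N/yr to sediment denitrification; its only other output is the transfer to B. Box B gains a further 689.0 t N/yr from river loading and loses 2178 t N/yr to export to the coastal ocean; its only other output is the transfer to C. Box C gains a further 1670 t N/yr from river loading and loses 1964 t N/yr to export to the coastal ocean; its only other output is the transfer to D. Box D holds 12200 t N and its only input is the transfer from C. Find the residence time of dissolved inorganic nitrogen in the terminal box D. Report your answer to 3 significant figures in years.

Box A: F(A→B) = (2153 + 3499) − 1553 = 4099.0 t N/yr.
Box B: F(B→C) = (4099.0 + 689.0) − 2178 = 2610.0 t N/yr.
Box C: F(C→D) = (2610.0 + 1670) − 1964 = 2316.0 t N/yr.
Box D throughput = its input = 2316.0 t N/yr; τ = 12200 / 2316.0 = 5.268 yr.

5.27 yr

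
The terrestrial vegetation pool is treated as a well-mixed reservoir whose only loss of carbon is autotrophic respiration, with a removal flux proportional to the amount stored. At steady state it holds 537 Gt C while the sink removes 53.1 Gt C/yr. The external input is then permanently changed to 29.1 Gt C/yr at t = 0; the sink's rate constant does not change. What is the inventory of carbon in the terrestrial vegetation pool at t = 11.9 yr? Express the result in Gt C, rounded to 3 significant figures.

369 Gt C

Residence time τ = M₀/F₀ = 10.11 yr. The eventual steady state is M_∞ = M₀·(F₁/F₀) = 537 × 29.1/53.1 = 294.29 Gt C.
The anomaly ΔM(t) = M(t) − M_∞ decays as ΔM₀·e^(−t/τ) with ΔM₀ = 537 − 294.29 = 242.7 Gt C.
At t = 11.9 yr, e^(−t/τ) = e^(−1.177) = 0.3083, so ΔM = 74.83 Gt C and M = 294.29 + 74.83 = 369.11 Gt C.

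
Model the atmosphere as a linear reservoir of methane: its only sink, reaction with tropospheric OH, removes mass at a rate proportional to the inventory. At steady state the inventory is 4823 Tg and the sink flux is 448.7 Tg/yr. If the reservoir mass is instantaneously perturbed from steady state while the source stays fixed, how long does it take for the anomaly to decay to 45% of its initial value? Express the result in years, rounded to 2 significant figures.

8.6 yr

For a linear reservoir the anomaly decays as exp(−t/τ) with τ = M/F = 4823/448.7 = 10.75 yr.
exp(−t/τ) = 0.45 ⇒ t = −τ ln(0.45) = 10.75 × 0.7985 = 8.583 yr.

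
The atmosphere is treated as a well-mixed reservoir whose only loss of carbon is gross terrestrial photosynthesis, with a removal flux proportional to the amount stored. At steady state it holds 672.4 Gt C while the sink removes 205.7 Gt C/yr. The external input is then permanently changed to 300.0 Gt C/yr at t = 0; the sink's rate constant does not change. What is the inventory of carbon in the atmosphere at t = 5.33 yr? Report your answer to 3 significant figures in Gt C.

τ = M₀/F₀ = 672.4/205.7 = 3.269 yr; rate constant k = 1/τ.
New steady state M_∞ = F₁/k = F₁·τ = 300.0 × 3.269 = 980.65 Gt C.
M(t) = M_∞ + (M₀ − M_∞)·e^(−t/τ); t/τ = 5.33/3.269 = 1.631, so e^(−t/τ) = 0.1958.
M(t) = 980.65 − 308.3 × 0.1958 = 920.29 Gt C.

920 Gt C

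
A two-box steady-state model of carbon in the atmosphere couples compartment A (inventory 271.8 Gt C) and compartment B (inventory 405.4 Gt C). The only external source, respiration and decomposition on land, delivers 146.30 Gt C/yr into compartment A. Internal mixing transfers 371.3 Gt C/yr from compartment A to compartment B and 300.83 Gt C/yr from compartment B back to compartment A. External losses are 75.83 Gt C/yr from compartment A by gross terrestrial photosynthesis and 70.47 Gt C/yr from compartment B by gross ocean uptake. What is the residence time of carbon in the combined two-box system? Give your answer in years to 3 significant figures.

For the system as a whole, the A↔B exchange is internal and contributes nothing to the throughput; only the external sinks remove mass.
M_total = 271.8 + 405.4 = 677.20 Gt C.
ΣF_external_out = 75.83 + 70.47 = 146.30 Gt C/yr.
τ = M_total / ΣF_ext = 677.20 / 146.30 = 4.629 yr.

4.63 yr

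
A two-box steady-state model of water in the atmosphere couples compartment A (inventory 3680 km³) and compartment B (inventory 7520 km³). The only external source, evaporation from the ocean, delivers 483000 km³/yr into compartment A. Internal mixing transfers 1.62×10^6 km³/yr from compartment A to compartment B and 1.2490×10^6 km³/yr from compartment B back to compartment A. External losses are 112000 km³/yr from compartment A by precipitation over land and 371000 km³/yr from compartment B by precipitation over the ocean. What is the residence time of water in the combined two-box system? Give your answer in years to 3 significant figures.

0.0232 yr

Treat the two boxes together as one reservoir: the mixing fluxes between them are internal recycling, so τ = ΣM / Σ(external losses).
M_total = 3680 + 7520 = 11200 km³.
ΣF_external_out = 112000 + 371000 = 483000 km³/yr.
τ = M_total / ΣF_ext = 11200 / 483000 = 0.02319 yr.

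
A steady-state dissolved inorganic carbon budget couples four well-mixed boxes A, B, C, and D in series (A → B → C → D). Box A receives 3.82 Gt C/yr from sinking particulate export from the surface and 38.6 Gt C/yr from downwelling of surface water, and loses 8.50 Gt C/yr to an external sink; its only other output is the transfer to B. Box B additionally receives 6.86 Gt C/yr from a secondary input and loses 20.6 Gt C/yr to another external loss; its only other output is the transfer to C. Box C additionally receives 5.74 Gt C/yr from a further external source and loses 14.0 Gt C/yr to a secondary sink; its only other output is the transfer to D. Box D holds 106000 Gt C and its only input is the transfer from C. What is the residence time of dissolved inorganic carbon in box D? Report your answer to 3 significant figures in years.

8890 yr

Box A: F(A→B) = (3.82 + 38.6) − 8.50 = 33.920 Gt C/yr.
Box B: F(B→C) = (33.920 + 6.86) − 20.6 = 20.180 Gt C/yr.
Box C: F(C→D) = (20.180 + 5.74) − 14.0 = 11.920 Gt C/yr.
Box D throughput = its input = 11.920 Gt C/yr; τ = 106000 / 11.920 = 8893 yr.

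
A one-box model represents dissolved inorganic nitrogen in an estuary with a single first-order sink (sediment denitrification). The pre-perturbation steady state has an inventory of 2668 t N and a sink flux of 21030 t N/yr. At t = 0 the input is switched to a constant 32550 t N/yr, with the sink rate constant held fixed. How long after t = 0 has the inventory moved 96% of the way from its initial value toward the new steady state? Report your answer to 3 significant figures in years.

0.408 yr

τ = M₀/F₀ = 2668/21030 = 0.1269 yr.
The remaining gap fraction is e^(−t/τ); 96% covered ⇒ e^(−t/τ) = 0.0400.
t = −τ ln(0.0400) = 0.1269 × 3.219 = 0.4084 yr.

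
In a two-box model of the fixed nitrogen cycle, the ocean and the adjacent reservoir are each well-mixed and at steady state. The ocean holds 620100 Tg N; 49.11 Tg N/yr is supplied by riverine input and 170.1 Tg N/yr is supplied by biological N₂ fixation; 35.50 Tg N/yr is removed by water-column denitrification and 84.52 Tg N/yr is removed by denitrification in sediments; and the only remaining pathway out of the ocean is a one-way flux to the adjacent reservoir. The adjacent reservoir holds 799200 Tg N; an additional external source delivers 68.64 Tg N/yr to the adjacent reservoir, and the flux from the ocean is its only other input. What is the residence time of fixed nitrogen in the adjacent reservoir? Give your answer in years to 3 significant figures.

Balance the ocean: ΣF_in = 49.11 + 170.1 = 219.21 Tg N/yr.
Flux to the adjacent reservoir = ΣF_in − (35.50 + 84.52) = 99.190 Tg N/yr.
Total input to the adjacent reservoir = 99.190 + 68.64 = 167.83 Tg N/yr; at steady state this equals its total output.
τ = M / F = 799200 / 167.83 = 4762 yr.

4760 yr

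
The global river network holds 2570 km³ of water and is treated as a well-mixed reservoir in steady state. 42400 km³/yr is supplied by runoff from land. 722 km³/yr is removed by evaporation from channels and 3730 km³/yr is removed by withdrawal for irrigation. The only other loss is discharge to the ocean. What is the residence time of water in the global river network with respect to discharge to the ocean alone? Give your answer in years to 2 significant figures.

At steady state ΣF_in = ΣF_out.
ΣF_in = 42400 km³/yr.
Discharge to the ocean flux = ΣF_in − (722 + 3730) = 42400 − 4452 = 37950 km³/yr.
τ = M / F = 2570 / 37950 = 0.06772 yr.

0.068 yr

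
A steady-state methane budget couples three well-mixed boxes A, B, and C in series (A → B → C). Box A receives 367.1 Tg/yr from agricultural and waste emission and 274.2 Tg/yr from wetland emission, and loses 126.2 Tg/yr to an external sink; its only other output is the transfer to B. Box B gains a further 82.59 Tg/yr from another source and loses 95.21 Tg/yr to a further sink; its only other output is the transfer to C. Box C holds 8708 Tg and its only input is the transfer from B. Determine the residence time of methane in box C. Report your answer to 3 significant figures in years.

17.3 yr

Box A: F(A→B) = (367.1 + 274.2) − 126.2 = 515.10 Tg/yr.
Box B: F(B→C) = (515.10 + 82.59) − 95.21 = 502.48 Tg/yr.
Box C throughput = its input = 502.48 Tg/yr; τ = 8708 / 502.48 = 17.33 yr.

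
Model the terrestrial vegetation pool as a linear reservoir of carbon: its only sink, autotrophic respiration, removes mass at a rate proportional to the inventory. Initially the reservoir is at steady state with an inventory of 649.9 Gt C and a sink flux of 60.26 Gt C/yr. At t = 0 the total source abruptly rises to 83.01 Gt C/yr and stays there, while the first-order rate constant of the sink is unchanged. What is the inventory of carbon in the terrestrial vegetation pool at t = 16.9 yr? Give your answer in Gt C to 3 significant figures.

844 Gt C

τ = M₀/F₀ = 649.9/60.26 = 10.78 yr; rate constant k = 1/τ.
New steady state M_∞ = F₁/k = F₁·τ = 83.01 × 10.78 = 895.26 Gt C.
M(t) = M_∞ + (M₀ − M_∞)·e^(−t/τ); t/τ = 16.9/10.78 = 1.567, so e^(−t/τ) = 0.2087.
M(t) = 895.26 − 245.4 × 0.2087 = 844.06 Gt C.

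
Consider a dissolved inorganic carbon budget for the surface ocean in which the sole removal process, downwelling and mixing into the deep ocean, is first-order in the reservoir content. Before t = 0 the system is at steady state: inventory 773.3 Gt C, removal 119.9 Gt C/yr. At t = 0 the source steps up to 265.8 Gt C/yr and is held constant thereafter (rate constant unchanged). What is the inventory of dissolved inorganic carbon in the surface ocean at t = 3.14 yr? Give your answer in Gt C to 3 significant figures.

1140 Gt C

Residence time τ = M₀/F₀ = 6.450 yr. The eventual steady state is M_∞ = M₀·(F₁/F₀) = 773.3 × 265.8/119.9 = 1714.3 Gt C.
The anomaly ΔM(t) = M(t) − M_∞ decays as ΔM₀·e^(−t/τ) with ΔM₀ = 773.3 − 1714.3 = −941.0 Gt C.
At t = 3.14 yr, e^(−t/τ) = e^(−0.4869) = 0.6146, so ΔM = −578.3 Gt C and M = 1714.3 − 578.3 = 1136.0 Gt C.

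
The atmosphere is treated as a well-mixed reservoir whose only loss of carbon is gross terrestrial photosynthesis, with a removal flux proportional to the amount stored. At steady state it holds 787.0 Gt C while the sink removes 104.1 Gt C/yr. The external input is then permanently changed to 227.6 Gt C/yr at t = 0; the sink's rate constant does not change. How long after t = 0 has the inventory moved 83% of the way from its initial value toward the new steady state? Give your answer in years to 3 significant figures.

τ = M₀/F₀ = 787.0/104.1 = 7.560 yr.
The remaining gap fraction is e^(−t/τ); 83% covered ⇒ e^(−t/τ) = 0.170.
t = −τ ln(0.170) = 7.560 × 1.772 = 13.40 yr.

13.4 yr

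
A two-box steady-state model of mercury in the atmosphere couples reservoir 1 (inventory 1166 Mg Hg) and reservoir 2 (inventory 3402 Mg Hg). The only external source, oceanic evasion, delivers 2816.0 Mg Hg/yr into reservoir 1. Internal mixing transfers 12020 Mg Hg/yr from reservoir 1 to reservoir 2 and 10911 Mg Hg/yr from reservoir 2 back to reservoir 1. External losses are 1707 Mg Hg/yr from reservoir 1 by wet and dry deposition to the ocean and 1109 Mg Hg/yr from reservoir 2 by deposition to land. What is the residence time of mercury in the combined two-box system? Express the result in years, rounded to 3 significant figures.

Residence time in the combined system uses the total inventory and the total *external* removal — internal exchanges between the two boxes cancel.
M_total = 1166 + 3402 = 4568.0 Mg Hg.
ΣF_external_out = 1707 + 1109 = 2816.0 Mg Hg/yr.
τ = M_total / ΣF_ext = 4568.0 / 2816.0 = 1.622 yr.

1.62 yr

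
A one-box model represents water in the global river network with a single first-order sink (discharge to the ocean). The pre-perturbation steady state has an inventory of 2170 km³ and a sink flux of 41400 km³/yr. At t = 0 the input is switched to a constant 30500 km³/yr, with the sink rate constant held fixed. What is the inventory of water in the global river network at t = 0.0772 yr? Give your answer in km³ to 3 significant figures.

The sink rate constant is k = F₀/M₀ = 41400/2170 = 19.08 yr⁻¹.
Solving dM/dt = F₁ − kM with M(0) = M₀ gives M(t) = F₁/k + (M₀ − F₁/k)·e^(−kt).
F₁/k = 30500/19.08 = 1598.7 km³; kt = 19.08 × 0.0772 = 1.473, e^(−kt) = 0.2293.
M(0.0772) = 1598.7 + (2170 − 1598.7) × 0.2293 = 1598.7 + 131.0 = 1729.7 km³.

1730 km³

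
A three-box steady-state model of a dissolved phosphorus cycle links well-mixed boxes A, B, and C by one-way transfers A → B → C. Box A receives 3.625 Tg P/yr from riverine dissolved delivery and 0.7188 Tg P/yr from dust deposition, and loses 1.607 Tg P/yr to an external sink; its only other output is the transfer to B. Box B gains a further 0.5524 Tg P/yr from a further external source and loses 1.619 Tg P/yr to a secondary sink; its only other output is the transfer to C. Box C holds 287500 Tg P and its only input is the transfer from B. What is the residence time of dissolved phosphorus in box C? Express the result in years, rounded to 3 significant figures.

Box A: F(A→B) = (3.625 + 0.7188) − 1.607 = 2.7368 Tg P/yr.
Box B: F(B→C) = (2.7368 + 0.5524) − 1.619 = 1.6702 Tg P/yr.
Box C throughput = its input = 1.6702 Tg P/yr; τ = 287500 / 1.6702 = 172100 yr.

172000 yr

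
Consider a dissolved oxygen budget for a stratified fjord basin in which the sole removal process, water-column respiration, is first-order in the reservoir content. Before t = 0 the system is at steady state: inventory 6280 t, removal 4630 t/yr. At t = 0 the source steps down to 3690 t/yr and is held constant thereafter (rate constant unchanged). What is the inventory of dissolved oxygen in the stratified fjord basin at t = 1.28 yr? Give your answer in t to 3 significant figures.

5500 t

The sink rate constant is k = F₀/M₀ = 4630/6280 = 0.7373 yr⁻¹.
Solving dM/dt = F₁ − kM with M(0) = M₀ gives M(t) = F₁/k + (M₀ − F₁/k)·e^(−kt).
F₁/k = 3690/0.7373 = 5005.0 t; kt = 0.7373 × 1.28 = 0.9437, e^(−kt) = 0.3892.
M(1.28) = 5005.0 + (6280 − 5005.0) × 0.3892 = 5005.0 + 496.2 = 5501.2 t.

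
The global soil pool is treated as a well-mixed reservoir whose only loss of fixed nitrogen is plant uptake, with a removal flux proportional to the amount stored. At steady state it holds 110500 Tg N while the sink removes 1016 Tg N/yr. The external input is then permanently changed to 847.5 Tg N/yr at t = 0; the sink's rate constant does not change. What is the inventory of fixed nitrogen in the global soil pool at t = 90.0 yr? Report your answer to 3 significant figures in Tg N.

Residence time τ = M₀/F₀ = 108.8 yr. The eventual steady state is M_∞ = M₀·(F₁/F₀) = 110500 × 847.5/1016 = 92174 Tg N.
The anomaly ΔM(t) = M(t) − M_∞ decays as ΔM₀·e^(−t/τ) with ΔM₀ = 110500 − 92174 = 18330 Tg N.
At t = 90.0 yr, e^(−t/τ) = e^(−0.8275) = 0.4371, so ΔM = 8011 Tg N and M = 92174 + 8011 = 100180 Tg N.

100000 Tg N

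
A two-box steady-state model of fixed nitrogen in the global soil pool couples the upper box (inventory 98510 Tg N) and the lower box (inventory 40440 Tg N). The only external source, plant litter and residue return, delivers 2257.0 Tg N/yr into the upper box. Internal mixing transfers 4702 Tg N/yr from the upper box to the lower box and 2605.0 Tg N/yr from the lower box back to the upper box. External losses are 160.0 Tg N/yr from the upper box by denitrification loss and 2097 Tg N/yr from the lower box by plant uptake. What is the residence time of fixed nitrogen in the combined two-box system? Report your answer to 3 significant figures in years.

Treat the two boxes together as one reservoir: the mixing fluxes between them are internal recycling, so τ = ΣM / Σ(external losses).
M_total = 98510 + 40440 = 138950 Tg N.
ΣF_external_out = 160.0 + 2097 = 2257.0 Tg N/yr.
τ = M_total / ΣF_ext = 138950 / 2257.0 = 61.56 yr.

61.6 yr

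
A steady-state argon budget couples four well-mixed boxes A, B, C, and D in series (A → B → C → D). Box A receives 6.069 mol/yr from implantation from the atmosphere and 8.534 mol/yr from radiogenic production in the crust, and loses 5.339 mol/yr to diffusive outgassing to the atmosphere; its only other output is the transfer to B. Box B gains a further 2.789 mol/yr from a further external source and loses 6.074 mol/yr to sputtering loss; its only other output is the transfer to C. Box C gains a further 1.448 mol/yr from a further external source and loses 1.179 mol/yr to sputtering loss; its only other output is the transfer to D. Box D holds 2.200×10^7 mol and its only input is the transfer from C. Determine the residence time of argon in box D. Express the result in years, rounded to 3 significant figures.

Box A: F(A→B) = (6.069 + 8.534) − 5.339 = 9.2640 mol/yr.
Box B: F(B→C) = (9.2640 + 2.789) − 6.074 = 5.9790 mol/yr.
Box C: F(C→D) = (5.9790 + 1.448) − 1.179 = 6.2480 mol/yr.
Box D throughput = its input = 6.2480 mol/yr; τ = 2.200×10^7 / 6.2480 = 3.521×10^6 yr.

3.52×10^6 yr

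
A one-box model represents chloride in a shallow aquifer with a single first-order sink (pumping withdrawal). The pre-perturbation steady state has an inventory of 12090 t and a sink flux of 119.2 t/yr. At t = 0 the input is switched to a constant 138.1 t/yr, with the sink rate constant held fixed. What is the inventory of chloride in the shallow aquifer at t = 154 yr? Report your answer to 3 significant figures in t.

13600 t

τ = M₀/F₀ = 12090/119.2 = 101.4 yr; rate constant k = 1/τ.
New steady state M_∞ = F₁/k = F₁·τ = 138.1 × 101.4 = 14007 t.
M(t) = M_∞ + (M₀ − M_∞)·e^(−t/τ); t/τ = 154/101.4 = 1.518, so e^(−t/τ) = 0.2191.
M(t) = 14007 − 1917 × 0.2191 = 13587 t.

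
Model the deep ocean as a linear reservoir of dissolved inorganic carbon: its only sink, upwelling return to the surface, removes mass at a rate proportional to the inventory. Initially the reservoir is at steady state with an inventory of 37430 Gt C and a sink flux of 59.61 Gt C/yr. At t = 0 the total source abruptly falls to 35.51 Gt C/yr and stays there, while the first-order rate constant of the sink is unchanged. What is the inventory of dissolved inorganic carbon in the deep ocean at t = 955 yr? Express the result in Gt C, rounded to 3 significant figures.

25600 Gt C

Residence time τ = M₀/F₀ = 627.9 yr. The eventual steady state is M_∞ = M₀·(F₁/F₀) = 37430 × 35.51/59.61 = 22297 Gt C.
The anomaly ΔM(t) = M(t) − M_∞ decays as ΔM₀·e^(−t/τ) with ΔM₀ = 37430 − 22297 = 15130 Gt C.
At t = 955 yr, e^(−t/τ) = e^(−1.521) = 0.2185, so ΔM = 3307 Gt C and M = 22297 + 3307 = 25604 Gt C.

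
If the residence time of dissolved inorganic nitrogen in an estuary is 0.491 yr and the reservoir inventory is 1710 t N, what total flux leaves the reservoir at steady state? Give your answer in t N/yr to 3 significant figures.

F = M / τ = 1710 / 0.491 = 3483 t N/yr.

3480 t N/yr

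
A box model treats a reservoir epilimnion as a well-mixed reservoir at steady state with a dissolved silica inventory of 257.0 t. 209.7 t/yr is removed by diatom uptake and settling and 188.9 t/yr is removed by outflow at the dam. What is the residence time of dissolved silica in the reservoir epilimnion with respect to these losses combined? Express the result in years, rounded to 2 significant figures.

Total removal = 209.7 + 188.9 = 398.60 t/yr.
τ = M / ΣF_out = 257.0 / 398.60 = 0.6448 yr.

0.64 yr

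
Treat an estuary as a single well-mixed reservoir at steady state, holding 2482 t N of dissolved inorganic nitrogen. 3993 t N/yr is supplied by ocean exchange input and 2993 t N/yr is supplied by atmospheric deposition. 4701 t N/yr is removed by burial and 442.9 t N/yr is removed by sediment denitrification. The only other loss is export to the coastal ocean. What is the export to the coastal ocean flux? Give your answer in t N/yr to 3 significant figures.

At steady state ΣF_in = ΣF_out.
ΣF_in = 3993 + 2993 = 6986.0 t N/yr.
Export to the coastal ocean flux = ΣF_in − (4701 + 442.9) = 6986.0 − 5144 = 1842 t N/yr.

1840 t N/yr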